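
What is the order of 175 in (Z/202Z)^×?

100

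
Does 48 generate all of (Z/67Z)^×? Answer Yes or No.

φ(67) = 67 − 1 = 66 = 2 · 3 · 11.
An element g generates (Z/67Z)^× iff g^(66/q) ≢ 1 (mod 67) for each prime q ∈ {2, 3, 11}.
48^33 ≡ 66 (mod 67)  [q = 2: ≢ 1 ✓]
48^22 ≡ 37 (mod 67)  [q = 3: ≢ 1 ✓]
48^6 ≡ 22 (mod 67)  [q = 11: ≢ 1 ✓]
None equal 1, so ord_67(48) = 66: 48 is a primitive root.

Yes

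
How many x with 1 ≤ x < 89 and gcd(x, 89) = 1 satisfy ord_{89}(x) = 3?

0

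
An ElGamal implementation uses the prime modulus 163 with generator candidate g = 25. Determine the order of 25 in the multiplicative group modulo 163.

27

By Lagrange's theorem, ord_163(25) divides φ(163) = 163 − 1 = 162 = 2 · 3^4.
Divisors of 162: 1, 2, 3, 6, 9, 18, 27, 54, 81, 162.
Check 25^d mod 163 for each divisor in increasing order:
25^1 ≡ 25 (mod 163)
25^2 ≡ 136 (mod 163)
25^3 ≡ 140 (mod 163)
25^6 ≡ 40 (mod 163)
25^9 ≡ 58 (mod 163)
25^18 ≡ 104 (mod 163)
25^27 ≡ 1 (mod 163) ✓
So ord_163(25) = 27.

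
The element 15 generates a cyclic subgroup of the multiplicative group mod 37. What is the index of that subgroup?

1

Since 15 ∈ (Z/37Z)^×, its order divides φ(37) = 37 − 1 = 36 = 2^2 · 3^2.
Divisors of 36: 1, 2, 3, 4, 6, 9, 12, 18, 36.
Evaluate successive powers at the divisors of 36:
15^1 ≡ 15
15^2 ≡ 3
15^3 ≡ 8
15^4 ≡ 9
15^6 ≡ 27
15^9 ≡ 31
15^12 ≡ 26
15^18 ≡ 36
15^36 ≡ 1
The order of 15 is 36, so the subgroup it generates has 36 elements.
Index = |(Z/37Z)^×| / |⟨15⟩| = 36 / 36 = 1.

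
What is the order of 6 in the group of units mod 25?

5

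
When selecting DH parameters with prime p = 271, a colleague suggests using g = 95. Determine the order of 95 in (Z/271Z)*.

270

By Lagrange's theorem, ord_271(95) divides φ(271) = 271 − 1 = 270 = 2 · 3^3 · 5.
Divisors of 270: 1, 2, 3, 5, 6, 9, 10, 15, 18, 27, 30, 45, 54, 90, 135, 270.
Test each divisor d:
95^1 ≡ 95 (mod 271)
95^2 ≡ 82 (mod 271)
95^3 ≡ 202 (mod 271)
95^5 ≡ 33 (mod 271)
95^6 ≡ 154 (mod 271)
95^9 ≡ 214 (mod 271)
95^10 ≡ 5 (mod 271)
95^15 ≡ 165 (mod 271)
95^18 ≡ 268 (mod 271)
95^27 ≡ 171 (mod 271)
95^30 ≡ 125 (mod 271)
95^45 ≡ 29 (mod 271)
95^54 ≡ 244 (mod 271)
95^90 ≡ 28 (mod 271)
95^135 ≡ 270 (mod 271)
95^270 ≡ 1 (mod 271) ✓
So ord_271(95) = 270.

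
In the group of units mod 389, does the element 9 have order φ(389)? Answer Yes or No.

No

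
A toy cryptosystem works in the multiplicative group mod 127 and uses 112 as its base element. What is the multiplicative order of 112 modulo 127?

By Lagrange's theorem, ord_127(112) divides φ(127) = 127 − 1 = 126 = 2 · 3^2 · 7.
Divisors of 126: 1, 2, 3, 6, 7, 9, 14, 18, 21, 42, 63, 126.
Evaluate successive powers at the divisors of 126:
112^1 ≡ 112
112^2 ≡ 98
112^3 ≡ 54
112^6 ≡ 122
112^7 ≡ 75
112^9 ≡ 111
112^14 ≡ 37
112^18 ≡ 2
112^21 ≡ 108
112^42 ≡ 107
112^63 ≡ 126
112^126 ≡ 1
Therefore the multiplicative order of 112 modulo 127 is 126.

126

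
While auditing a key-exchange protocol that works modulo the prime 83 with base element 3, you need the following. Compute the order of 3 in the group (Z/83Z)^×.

The order of 3 must divide φ(83) = 83 − 1 = 82 = 2 · 41.
Divisors of 82: 1, 2, 41, 82.
Check 3^d mod 83 for each divisor in increasing order:
3^1 ≡ 3
3^2 ≡ 9
3^41 ≡ 1
Hence ord(3) = 41.

41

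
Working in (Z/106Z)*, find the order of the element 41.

Since 41 ∈ (Z/106Z)^×, its order divides φ(106) = φ(2)·φ(53) = 1·52 = 52 = 2^2 · 13.
Divisors of 52: 1, 2, 4, 13, 26, 52.
Test each divisor d:
41^1 ≡ 41
41^2 ≡ 91
41^4 ≡ 13
41^13 ≡ 83
41^26 ≡ 105
41^52 ≡ 1
Hence ord(41) = 52.

52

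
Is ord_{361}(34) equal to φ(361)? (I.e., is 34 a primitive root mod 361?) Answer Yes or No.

Yes

φ(361) = φ(19^2) = 19·(19−1) = 342 = 2 · 3^2 · 19.
It suffices to check that the order of 34 is not a proper divisor of 342: compute 34^(342/q) for q ∈ {2, 3, 19}.
34^171 ≡ 360 (mod 361)  [q = 2: ≢ 1 ✓]
34^114 ≡ 68 (mod 361)  [q = 3: ≢ 1 ✓]
34^18 ≡ 305 (mod 361)  [q = 19: ≢ 1 ✓]
None equal 1, so ord_361(34) = 342: 34 is a primitive root.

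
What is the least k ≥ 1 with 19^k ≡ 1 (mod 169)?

Since 19 ∈ (Z/169Z)^×, its order divides φ(169) = φ(13^2) = 13·(13−1) = 156 = 2^2 · 3 · 13.
Divisors of 156: 1, 2, 3, 4, 6, 12, 13, 26, 39, 52, 78, 156.
Compute 19^d (mod 169) for the divisors d until we hit 1:
19^1 ≡ 19 (mod 169)
19^2 ≡ 23 (mod 169)
19^3 ≡ 99 (mod 169)
19^4 ≡ 22 (mod 169)
19^6 ≡ 168 (mod 169)
19^12 ≡ 1 (mod 169) ✓
Therefore the multiplicative order of 19 modulo 169 is 12.

12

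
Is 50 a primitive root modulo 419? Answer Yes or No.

Yes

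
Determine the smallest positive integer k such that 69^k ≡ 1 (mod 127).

63

The order of 69 must divide φ(127) = 127 − 1 = 126 = 2 · 3^2 · 7.
Divisors of 126: 1, 2, 3, 6, 7, 9, 14, 18, 21, 42, 63, 126.
Evaluate successive powers at the divisors of 126:
69^1 ≡ 69 (mod 127)
69^2 ≡ 62 (mod 127)
69^3 ≡ 87 (mod 127)
69^6 ≡ 76 (mod 127)
69^7 ≡ 37 (mod 127)
69^9 ≡ 8 (mod 127)
69^14 ≡ 99 (mod 127)
69^18 ≡ 64 (mod 127)
69^21 ≡ 107 (mod 127)
69^42 ≡ 19 (mod 127)
69^63 ≡ 1 (mod 127) ✓
Therefore the multiplicative order of 69 modulo 127 is 63.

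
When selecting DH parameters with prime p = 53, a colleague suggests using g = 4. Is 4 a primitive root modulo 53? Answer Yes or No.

No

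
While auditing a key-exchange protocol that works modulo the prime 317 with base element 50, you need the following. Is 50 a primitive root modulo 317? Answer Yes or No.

Yes

φ(317) = 317 − 1 = 316 = 2^2 · 79.
It suffices to check that the order of 50 is not a proper divisor of 316: compute 50^(316/q) for q ∈ {2, 79}.
50^158 ≡ 316 (mod 317)  [q = 2: ≢ 1 ✓]
50^4 ≡ 28 (mod 317)  [q = 79: ≢ 1 ✓]
None equal 1, so ord_317(50) = 316: 50 is a primitive root.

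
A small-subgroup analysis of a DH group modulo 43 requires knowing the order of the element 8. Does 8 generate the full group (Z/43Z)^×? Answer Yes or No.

No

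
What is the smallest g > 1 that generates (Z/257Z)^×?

φ(257) = 257 − 1 = 256 = 2^8.
Test candidates g = 2, 3, … against the prime factors q ∈ {2} of φ(257): g is a generator iff g^(256/q) ≢ 1 for every such q.
g = 2: 2^128 ≡ 1 — hits 1, so not a primitive root.
g = 3: 3^128 ≡ 256 — none is 1, so 3 is a primitive root.
Hence the least primitive root of 257 is 3.

3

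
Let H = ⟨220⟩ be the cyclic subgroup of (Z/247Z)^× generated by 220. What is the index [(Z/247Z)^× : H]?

36

ord(220) | φ(247) = φ(13·19) = (13−1)·(19−1) = 12·18 = 216 = 2^3 · 3^3.
Divisors of 216: 1, 2, 3, 4, 6, 8, 9, 12, 18, 24, 27, 36, 54, 72, 108, 216.
Check 220^d mod 247 for each divisor in increasing order:
220^1 ≡ 220 (mod 247)
220^2 ≡ 235 (mod 247)
220^3 ≡ 77 (mod 247)
220^4 ≡ 144 (mod 247)
220^6 ≡ 1 (mod 247) ✓
Thus |⟨220⟩| = ord(220) = 6.
[(Z/247Z)^× : ⟨220⟩] = 216/6 = 36.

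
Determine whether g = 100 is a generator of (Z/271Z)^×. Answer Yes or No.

φ(271) = 271 − 1 = 270 = 2 · 3^3 · 5.
Test 100^(270/q) mod 271 for each prime factor q of 270:
100^135 ≡ 1 (mod 271)  [q = 2: ≡ 1 ✗]
100^90 ≡ 1 (mod 271)  [q = 3: ≡ 1 ✗]
100^54 ≡ 187 (mod 271)  [q = 5: ≢ 1 ✓]
Since 100^135 ≡ 1, the order of 100 divides 135 < 270, so 100 is not a primitive root.

No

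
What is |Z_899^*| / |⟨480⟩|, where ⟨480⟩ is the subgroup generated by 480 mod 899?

By Lagrange's theorem, ord_899(480) divides φ(899) = φ(29·31) = (29−1)·(31−1) = 28·30 = 840 = 2^3 · 3 · 5 · 7.
Divisors of 840: 1, 2, 3, 4, 5, 6, 7, 8, 10, 12, 14, 15, 20, 21, 24, 28, 30, 35, 40, 42, 56, 60, 70, 84, 105, 120, 140, 168, 210, 280, 420, 840.
Compute 480^d (mod 899) for the divisors d until we hit 1:
480^1 ≡ 480 (mod 899)
480^2 ≡ 256 (mod 899)
480^3 ≡ 616 (mod 899)
480^4 ≡ 808 (mod 899)
480^5 ≡ 371 (mod 899)
480^6 ≡ 78 (mod 899)
480^7 ≡ 581 (mod 899)
480^8 ≡ 190 (mod 899)
480^10 ≡ 94 (mod 899)
480^12 ≡ 690 (mod 899)
480^14 ≡ 436 (mod 899)
480^15 ≡ 712 (mod 899)
480^20 ≡ 745 (mod 899)
480^21 ≡ 697 (mod 899)
480^24 ≡ 529 (mod 899)
480^28 ≡ 407 (mod 899)
480^30 ≡ 807 (mod 899)
480^35 ≡ 30 (mod 899)
480^40 ≡ 342 (mod 899)
480^42 ≡ 349 (mod 899)
480^56 ≡ 233 (mod 899)
480^60 ≡ 373 (mod 899)
480^70 ≡ 1 (mod 899) ✓
The order of 480 is 70, so the subgroup it generates has 70 elements.
The index is φ(899) / ord(480) = 840 / 70 = 12.

12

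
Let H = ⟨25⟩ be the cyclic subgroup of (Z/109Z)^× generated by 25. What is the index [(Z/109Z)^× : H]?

Since 25 ∈ (Z/109Z)^×, its order divides φ(109) = 109 − 1 = 108 = 2^2 · 3^3.
Divisors of 108: 1, 2, 3, 4, 6, 9, 12, 18, 27, 36, 54, 108.
Check 25^d mod 109 for each divisor in increasing order:
25^1 ≡ 25
25^2 ≡ 80
25^3 ≡ 38
25^4 ≡ 78
25^6 ≡ 27
25^9 ≡ 45
25^12 ≡ 75
25^18 ≡ 63
25^27 ≡ 1
So ord_109(25) = 27, hence |⟨25⟩| = 27.
The index is φ(109) / ord(25) = 108 / 27 = 4.

4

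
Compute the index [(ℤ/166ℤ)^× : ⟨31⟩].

2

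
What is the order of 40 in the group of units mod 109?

108

ord(40) | φ(109) = 109 − 1 = 108 = 2^2 · 3^3.
Divisors of 108: 1, 2, 3, 4, 6, 9, 12, 18, 27, 36, 54, 108.
Compute 40^d (mod 109) for the divisors d until we hit 1:
40^1 ≡ 40 (mod 109)
40^2 ≡ 74 (mod 109)
40^3 ≡ 17 (mod 109)
40^4 ≡ 26 (mod 109)
40^6 ≡ 71 (mod 109)
40^9 ≡ 8 (mod 109)
40^12 ≡ 27 (mod 109)
40^18 ≡ 64 (mod 109)
40^27 ≡ 76 (mod 109)
40^36 ≡ 63 (mod 109)
40^54 ≡ 108 (mod 109)
40^108 ≡ 1 (mod 109) ✓
Therefore the multiplicative order of 40 modulo 109 is 108.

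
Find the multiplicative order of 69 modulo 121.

55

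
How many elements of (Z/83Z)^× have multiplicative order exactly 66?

φ(83) = 83 − 1 = 82 = 2 · 41.
Since (Z/83Z)^× is cyclic of order 82, the number of elements of order d is φ(d) when d | 82 and 0 otherwise.
66 does not divide 82, so no element of (Z/83Z)^× has order 66.

0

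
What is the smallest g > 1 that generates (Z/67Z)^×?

2

φ(67) = 67 − 1 = 66 = 2 · 3 · 11.
g is a primitive root iff g^(66/q) ≢ 1 (mod 67) for each prime q ∈ {2, 3, 11}.
g = 2: 2^33 ≡ 66; 2^22 ≡ 37; 2^6 ≡ 64 — none is 1, so 2 is a primitive root.
The smallest primitive root modulo 67 is 2.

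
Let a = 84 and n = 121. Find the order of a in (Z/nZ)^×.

110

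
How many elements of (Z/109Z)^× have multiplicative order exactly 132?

φ(109) = 109 − 1 = 108 = 2^2 · 3^3.
In a cyclic group of order 108, there are φ(d) elements of order d for each divisor d of 108, and zero for non-divisors.
132 does not divide 108, so no element of (Z/109Z)^× has order 132.

0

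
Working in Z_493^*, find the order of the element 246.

56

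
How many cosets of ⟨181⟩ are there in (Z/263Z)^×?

Since 181 ∈ (Z/263Z)^×, its order divides φ(263) = 263 − 1 = 262 = 2 · 131.
Divisors of 262: 1, 2, 131, 262.
Test each divisor d:
181^1 ≡ 181 (mod 263)
181^2 ≡ 149 (mod 263)
181^131 ≡ 1 (mod 263) ✓
The order of 181 is 131, so the subgroup it generates has 131 elements.
The index is φ(263) / ord(181) = 262 / 131 = 2.

2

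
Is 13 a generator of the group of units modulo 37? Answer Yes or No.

Yes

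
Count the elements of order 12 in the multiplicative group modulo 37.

φ(37) = 37 − 1 = 36 = 2^2 · 3^2.
In a cyclic group of order 36, there are φ(d) elements of order d for each divisor d of 36, and zero for non-divisors.
12 = 2^2 · 3 divides 36, and φ(12) = 4.

4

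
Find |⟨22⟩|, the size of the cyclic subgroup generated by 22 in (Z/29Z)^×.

14

ord(22) | φ(29) = 29 − 1 = 28 = 2^2 · 7.
Divisors of 28: 1, 2, 4, 7, 14, 28.
Evaluate successive powers at the divisors of 28:
22^1 ≡ 22 (mod 29)
22^2 ≡ 20 (mod 29)
22^4 ≡ 23 (mod 29)
22^7 ≡ 28 (mod 29)
22^14 ≡ 1 (mod 29) ✓
Hence ord(22) = 14.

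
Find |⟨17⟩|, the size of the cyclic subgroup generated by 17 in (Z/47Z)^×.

23

Since 17 ∈ (Z/47Z)^×, its order divides φ(47) = 47 − 1 = 46 = 2 · 23.
Divisors of 46: 1, 2, 23, 46.
Compute 17^d (mod 47) for the divisors d until we hit 1:
17^1 ≡ 17 (mod 47)
17^2 ≡ 7 (mod 47)
17^23 ≡ 1 (mod 47) ✓
Hence ord(17) = 23.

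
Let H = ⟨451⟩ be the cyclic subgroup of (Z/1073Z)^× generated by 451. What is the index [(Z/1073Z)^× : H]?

The order of 451 must divide φ(1073) = φ(29·37) = (29−1)·(37−1) = 28·36 = 1008 = 2^4 · 3^2 · 7.
Divisors of 1008: 1, 2, 3, 4, 6, 7, 8, 9, 12, 14, 16, 18, 21, 24, 28, 36, 42, 48, 56, 63, 72, 84, 112, 126, 144, 168, 252, 336, 504, 1008.
Evaluate successive powers at the divisors of 1008:
451^1 ≡ 451 (mod 1073)
451^2 ≡ 604 (mod 1073)
451^3 ≡ 935 (mod 1073)
451^4 ≡ 1069 (mod 1073)
451^6 ≡ 803 (mod 1073)
451^7 ≡ 552 (mod 1073)
451^8 ≡ 16 (mod 1073)
451^9 ≡ 778 (mod 1073)
451^12 ≡ 1009 (mod 1073)
451^14 ≡ 1045 (mod 1073)
451^16 ≡ 256 (mod 1073)
451^18 ≡ 112 (mod 1073)
451^21 ≡ 639 (mod 1073)
451^24 ≡ 877 (mod 1073)
451^28 ≡ 784 (mod 1073)
451^36 ≡ 741 (mod 1073)
451^42 ≡ 581 (mod 1073)
451^48 ≡ 861 (mod 1073)
451^56 ≡ 900 (mod 1073)
451^63 ≡ 1 (mod 1073) ✓
So ord_1073(451) = 63, hence |⟨451⟩| = 63.
The index is φ(1073) / ord(451) = 1008 / 63 = 16.

16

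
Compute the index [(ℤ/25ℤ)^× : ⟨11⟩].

4

By Lagrange's theorem, ord_25(11) divides φ(25) = φ(5^2) = 5·(5−1) = 20 = 2^2 · 5.
Divisors of 20: 1, 2, 4, 5, 10, 20.
Compute 11^d (mod 25) for the divisors d until we hit 1:
11^1 ≡ 11 (mod 25)
11^2 ≡ 21 (mod 25)
11^4 ≡ 16 (mod 25)
11^5 ≡ 1 (mod 25) ✓
The order of 11 is 5, so the subgroup it generates has 5 elements.
[(Z/25Z)^× : ⟨11⟩] = 20/5 = 4.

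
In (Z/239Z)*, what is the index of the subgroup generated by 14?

1

ord(14) | φ(239) = 239 − 1 = 238 = 2 · 7 · 17.
Divisors of 238: 1, 2, 7, 14, 17, 34, 119, 238.
Test each divisor d:
14^1 ≡ 14 (mod 239)
14^2 ≡ 196 (mod 239)
14^7 ≡ 164 (mod 239)
14^14 ≡ 128 (mod 239)
14^17 ≡ 141 (mod 239)
14^34 ≡ 44 (mod 239)
14^119 ≡ 238 (mod 239)
14^238 ≡ 1 (mod 239) ✓
Thus |⟨14⟩| = ord(14) = 238.
Index = |(Z/239Z)^×| / |⟨14⟩| = 238 / 238 = 1.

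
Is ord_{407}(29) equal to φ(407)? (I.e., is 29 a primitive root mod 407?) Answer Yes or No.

407 = 11 · 37 is a product of two distinct odd primes, so (Z/407Z)^× ≅ (Z/11Z)^× × (Z/37Z)^× is not cyclic.
No primitive root modulo 407 exists; in particular 29 is not one.

No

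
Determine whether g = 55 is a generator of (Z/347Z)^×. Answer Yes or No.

φ(347) = 347 − 1 = 346 = 2 · 173.
An element g generates (Z/347Z)^× iff g^(346/q) ≢ 1 (mod 347) for each prime q ∈ {2, 173}.
55^173 ≡ 346 (mod 347)  [q = 2: ≢ 1 ✓]
55^2 ≡ 249 (mod 347)  [q = 173: ≢ 1 ✓]
Every test exponent gives a nontrivial residue, hence 55 generates the full group.

Yes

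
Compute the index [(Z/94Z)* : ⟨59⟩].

2

ord(59) | φ(94) = φ(2)·φ(47) = 1·46 = 46 = 2 · 23.
Divisors of 46: 1, 2, 23, 46.
Check 59^d mod 94 for each divisor in increasing order:
59^1 ≡ 59 (mod 94)
59^2 ≡ 3 (mod 94)
59^23 ≡ 1 (mod 94) ✓
So ord_94(59) = 23, hence |⟨59⟩| = 23.
[(Z/94Z)^× : ⟨59⟩] = 46/23 = 2.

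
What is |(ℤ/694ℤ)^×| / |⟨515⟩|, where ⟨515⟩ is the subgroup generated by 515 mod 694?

2

The order of 515 must divide φ(694) = φ(2)·φ(347) = 1·346 = 346 = 2 · 173.
Divisors of 346: 1, 2, 173, 346.
Test each divisor d:
515^1 ≡ 515 (mod 694)
515^2 ≡ 117 (mod 694)
515^173 ≡ 1 (mod 694) ✓
Thus |⟨515⟩| = ord(515) = 173.
The index is φ(694) / ord(515) = 346 / 173 = 2.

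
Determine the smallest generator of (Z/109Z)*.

6

φ(109) = 109 − 1 = 108 = 2^2 · 3^3.
g is a primitive root iff g^(108/q) ≢ 1 (mod 109) for each prime q ∈ {2, 3}.
g = 2: 2^54 ≡ 108; 2^36 ≡ 1 — hits 1, so not a primitive root.
g = 3: 3^54 ≡ 1 — hits 1, so not a primitive root.
g = 4: 4^54 ≡ 1 — hits 1, so not a primitive root.
g = 5: 5^54 ≡ 1 — hits 1, so not a primitive root.
g = 6: 6^54 ≡ 108; 6^36 ≡ 63 — none is 1, so 6 is a primitive root.
The smallest primitive root modulo 109 is 6.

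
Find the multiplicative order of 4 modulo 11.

The order of 4 must divide φ(11) = 11 − 1 = 10 = 2 · 5.
Divisors of 10: 1, 2, 5, 10.
Test each divisor d:
4^1 ≡ 4
4^2 ≡ 5
4^5 ≡ 1
Therefore the multiplicative order of 4 modulo 11 is 5.

5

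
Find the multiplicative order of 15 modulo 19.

The order of 15 must divide φ(19) = 19 − 1 = 18 = 2 · 3^2.
Divisors of 18: 1, 2, 3, 6, 9, 18.
Compute 15^d (mod 19) for the divisors d until we hit 1:
15^1 ≡ 15 (mod 19)
15^2 ≡ 16 (mod 19)
15^3 ≡ 12 (mod 19)
15^6 ≡ 11 (mod 19)
15^9 ≡ 18 (mod 19)
15^18 ≡ 1 (mod 19) ✓
Hence ord(15) = 18.

18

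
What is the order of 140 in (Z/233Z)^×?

232

By Lagrange's theorem, ord_233(140) divides φ(233) = 233 − 1 = 232 = 2^3 · 29.
Divisors of 232: 1, 2, 4, 8, 29, 58, 116, 232.
Compute 140^d (mod 233) for the divisors d until we hit 1:
140^1 ≡ 140 (mod 233)
140^2 ≡ 28 (mod 233)
140^4 ≡ 85 (mod 233)
140^8 ≡ 2 (mod 233)
140^29 ≡ 136 (mod 233)
140^58 ≡ 89 (mod 233)
140^116 ≡ 232 (mod 233)
140^232 ≡ 1 (mod 233) ✓
The smallest such exponent is 232, so the order of 140 is 232.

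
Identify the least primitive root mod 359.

φ(359) = 359 − 1 = 358 = 2 · 179.
g is a primitive root iff g^(358/q) ≢ 1 (mod 359) for each prime q ∈ {2, 179}.
g = 2: 2^179 ≡ 1 — hits 1, so not a primitive root.
g = 3: 3^179 ≡ 1 — hits 1, so not a primitive root.
g = 4: 4^179 ≡ 1 — hits 1, so not a primitive root.
g = 5: 5^179 ≡ 1 — hits 1, so not a primitive root.
g = 6: 6^179 ≡ 1 — hits 1, so not a primitive root.
g = 7: 7^179 ≡ 358; 7^2 ≡ 49 — none is 1, so 7 is a primitive root.
The smallest primitive root modulo 359 is 7.

7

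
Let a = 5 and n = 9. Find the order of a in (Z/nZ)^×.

The order of 5 must divide φ(9) = φ(3^2) = 3·(3−1) = 6 = 2 · 3.
Divisors of 6: 1, 2, 3, 6.
Evaluate successive powers at the divisors of 6:
5^1 ≡ 5 (mod 9)
5^2 ≡ 7 (mod 9)
5^3 ≡ 8 (mod 9)
5^6 ≡ 1 (mod 9) ✓
Hence ord(5) = 6.

6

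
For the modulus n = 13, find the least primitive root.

2

φ(13) = 13 − 1 = 12 = 2^2 · 3.
Test candidates g = 2, 3, … against the prime factors q ∈ {2, 3} of φ(13): g is a generator iff g^(12/q) ≢ 1 for every such q.
g = 2: 2^6 ≡ 12; 2^4 ≡ 3 — none is 1, so 2 is a primitive root.
So 2 is the smallest generator of (Z/13Z)^×.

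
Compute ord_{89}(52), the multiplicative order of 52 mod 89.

By Lagrange's theorem, ord_89(52) divides φ(89) = 89 − 1 = 88 = 2^3 · 11.
Divisors of 88: 1, 2, 4, 8, 11, 22, 44, 88.
Evaluate successive powers at the divisors of 88:
52^1 ≡ 52 (mod 89)
52^2 ≡ 34 (mod 89)
52^4 ≡ 88 (mod 89)
52^8 ≡ 1 (mod 89) ✓
Hence ord(52) = 8.

8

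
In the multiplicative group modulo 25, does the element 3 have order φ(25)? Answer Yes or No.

Yes

φ(25) = φ(5^2) = 5·(5−1) = 20 = 2^2 · 5.
3 is a primitive root mod 25 iff 3^(φ(25)/q) ≢ 1 for every prime q | φ(25), i.e. q ∈ {2, 5}.
3^10 ≡ 24 (mod 25)  [q = 2: ≢ 1 ✓]
3^4 ≡ 6 (mod 25)  [q = 5: ≢ 1 ✓]
None equal 1, so ord_25(3) = 20: 3 is a primitive root.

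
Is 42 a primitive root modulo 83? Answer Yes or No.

φ(83) = 83 − 1 = 82 = 2 · 41.
It suffices to check that the order of 42 is not a proper divisor of 82: compute 42^(82/q) for q ∈ {2, 41}.
42^41 ≡ 82 (mod 83)  [q = 2: ≢ 1 ✓]
42^2 ≡ 21 (mod 83)  [q = 41: ≢ 1 ✓]
Every test exponent gives a nontrivial residue, hence 42 generates the full group.

Yes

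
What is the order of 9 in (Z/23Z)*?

The order of 9 must divide φ(23) = 23 − 1 = 22 = 2 · 11.
Divisors of 22: 1, 2, 11, 22.
Check 9^d mod 23 for each divisor in increasing order:
9^1 ≡ 9 (mod 23)
9^2 ≡ 12 (mod 23)
9^11 ≡ 1 (mod 23) ✓
Therefore the multiplicative order of 9 modulo 23 is 11.

11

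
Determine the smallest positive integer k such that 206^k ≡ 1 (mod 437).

18

ord(206) | φ(437) = φ(19·23) = (19−1)·(23−1) = 18·22 = 396 = 2^2 · 3^2 · 11.
Divisors of 396: 1, 2, 3, 4, 6, 9, 11, 12, 18, 22, 33, 36, 44, 66, 99, 132, 198, 396.
Check 206^d mod 437 for each divisor in increasing order:
206^1 ≡ 206
206^2 ≡ 47
206^3 ≡ 68
206^4 ≡ 24
206^6 ≡ 254
206^9 ≡ 229
206^11 ≡ 275
206^12 ≡ 277
206^18 ≡ 1
Hence ord(206) = 18.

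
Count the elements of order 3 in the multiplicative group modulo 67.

2

φ(67) = 67 − 1 = 66 = 2 · 3 · 11.
Since (Z/67Z)^× is cyclic of order 66, the number of elements of order d is φ(d) when d | 66 and 0 otherwise.
3 | 66, and φ(3) = 3 − 1 = 2.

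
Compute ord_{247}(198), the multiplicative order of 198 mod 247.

Since 198 ∈ (Z/247Z)^×, its order divides φ(247) = φ(13·19) = (13−1)·(19−1) = 12·18 = 216 = 2^3 · 3^3.
Divisors of 216: 1, 2, 3, 4, 6, 8, 9, 12, 18, 24, 27, 36, 54, 72, 108, 216.
Check 198^d mod 247 for each divisor in increasing order:
198^1 ≡ 198
198^2 ≡ 178
198^3 ≡ 170
198^4 ≡ 68
198^6 ≡ 1
So ord_247(198) = 6.

6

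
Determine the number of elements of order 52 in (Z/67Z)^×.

φ(67) = 67 − 1 = 66 = 2 · 3 · 11.
Since (Z/67Z)^× is cyclic of order 66, the number of elements of order d is φ(d) when d | 66 and 0 otherwise.
52 does not divide 66, so no element of (Z/67Z)^× has order 52.

0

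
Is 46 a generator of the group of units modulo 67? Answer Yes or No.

Yes

φ(67) = 67 − 1 = 66 = 2 · 3 · 11.
It suffices to check that the order of 46 is not a proper divisor of 66: compute 46^(66/q) for q ∈ {2, 3, 11}.
46^33 ≡ 66 (mod 67)  [q = 2: ≢ 1 ✓]
46^22 ≡ 29 (mod 67)  [q = 3: ≢ 1 ✓]
46^6 ≡ 24 (mod 67)  [q = 11: ≢ 1 ✓]
Every test exponent gives a nontrivial residue, hence 46 generates the full group.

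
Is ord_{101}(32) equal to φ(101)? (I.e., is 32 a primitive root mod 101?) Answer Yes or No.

No

φ(101) = 101 − 1 = 100 = 2^2 · 5^2.
An element g generates (Z/101Z)^× iff g^(100/q) ≢ 1 (mod 101) for each prime q ∈ {2, 5}.
32^50 ≡ 100 (mod 101)  [q = 2: ≢ 1 ✓]
32^20 ≡ 1 (mod 101)  [q = 5: ≡ 1 ✗]
Since 32^20 ≡ 1, the order of 32 divides 20 < 100, so 32 is not a primitive root.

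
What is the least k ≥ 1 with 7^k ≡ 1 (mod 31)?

The order of 7 must divide φ(31) = 31 − 1 = 30 = 2 · 3 · 5.
Divisors of 30: 1, 2, 3, 5, 6, 10, 15, 30.
Compute 7^d (mod 31) for the divisors d until we hit 1:
7^1 ≡ 7 (mod 31)
7^2 ≡ 18 (mod 31)
7^3 ≡ 2 (mod 31)
7^5 ≡ 5 (mod 31)
7^6 ≡ 4 (mod 31)
7^10 ≡ 25 (mod 31)
7^15 ≡ 1 (mod 31) ✓
The smallest such exponent is 15, so the order of 7 is 15.

15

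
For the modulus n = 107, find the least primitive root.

2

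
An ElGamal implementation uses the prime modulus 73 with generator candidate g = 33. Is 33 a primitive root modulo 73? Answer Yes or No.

Yes

φ(73) = 73 − 1 = 72 = 2^3 · 3^2.
33 is a primitive root mod 73 iff 33^(φ(73)/q) ≢ 1 for every prime q | φ(73), i.e. q ∈ {2, 3}.
33^36 ≡ 72 (mod 73)  [q = 2: ≢ 1 ✓]
33^24 ≡ 8 (mod 73)  [q = 3: ≢ 1 ✓]
None equal 1, so ord_73(33) = 72: 33 is a primitive root.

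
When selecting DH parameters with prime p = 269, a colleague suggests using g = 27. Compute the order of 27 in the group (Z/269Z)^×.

268

Since 27 ∈ (Z/269Z)^×, its order divides φ(269) = 269 − 1 = 268 = 2^2 · 67.
Divisors of 268: 1, 2, 4, 67, 134, 268.
Compute 27^d (mod 269) for the divisors d until we hit 1:
27^1 ≡ 27 (mod 269)
27^2 ≡ 191 (mod 269)
27^4 ≡ 166 (mod 269)
27^67 ≡ 82 (mod 269)
27^134 ≡ 268 (mod 269)
27^268 ≡ 1 (mod 269) ✓
So ord_269(27) = 268.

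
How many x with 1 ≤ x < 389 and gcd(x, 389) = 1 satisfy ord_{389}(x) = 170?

0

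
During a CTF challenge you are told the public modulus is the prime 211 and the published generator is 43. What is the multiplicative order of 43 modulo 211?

21

The order of 43 must divide φ(211) = 211 − 1 = 210 = 2 · 3 · 5 · 7.
Divisors of 210: 1, 2, 3, 5, 6, 7, 10, 14, 15, 21, 30, 35, 42, 70, 105, 210.
Evaluate successive powers at the divisors of 210:
43^1 ≡ 43 (mod 211)
43^2 ≡ 161 (mod 211)
43^3 ≡ 171 (mod 211)
43^5 ≡ 101 (mod 211)
43^6 ≡ 123 (mod 211)
43^7 ≡ 14 (mod 211)
43^10 ≡ 73 (mod 211)
43^14 ≡ 196 (mod 211)
43^15 ≡ 199 (mod 211)
43^21 ≡ 1 (mod 211) ✓
The smallest such exponent is 21, so the order of 43 is 21.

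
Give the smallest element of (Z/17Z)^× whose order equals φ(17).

3

φ(17) = 17 − 1 = 16 = 2^4.
g is a primitive root iff g^(16/q) ≢ 1 (mod 17) for each prime q ∈ {2}.
g = 2: 2^8 ≡ 1 — hits 1, so not a primitive root.
g = 3: 3^8 ≡ 16 — none is 1, so 3 is a primitive root.
So 3 is the smallest generator of (Z/17Z)^×.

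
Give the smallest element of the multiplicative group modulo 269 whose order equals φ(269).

φ(269) = 269 − 1 = 268 = 2^2 · 67.
Test candidates g = 2, 3, … against the prime factors q ∈ {2, 67} of φ(269): g is a generator iff g^(268/q) ≢ 1 for every such q.
g = 2: 2^134 ≡ 268; 2^4 ≡ 16 — none is 1, so 2 is a primitive root.
Hence the least primitive root of 269 is 2.

2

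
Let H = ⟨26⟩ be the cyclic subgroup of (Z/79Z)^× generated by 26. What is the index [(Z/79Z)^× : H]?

2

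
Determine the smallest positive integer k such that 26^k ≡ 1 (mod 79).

ord(26) | φ(79) = 79 − 1 = 78 = 2 · 3 · 13.
Divisors of 78: 1, 2, 3, 6, 13, 26, 39, 78.
Check 26^d mod 79 for each divisor in increasing order:
26^1 ≡ 26 (mod 79)
26^2 ≡ 44 (mod 79)
26^3 ≡ 38 (mod 79)
26^6 ≡ 22 (mod 79)
26^13 ≡ 23 (mod 79)
26^26 ≡ 55 (mod 79)
26^39 ≡ 1 (mod 79) ✓
Hence ord(26) = 39.

39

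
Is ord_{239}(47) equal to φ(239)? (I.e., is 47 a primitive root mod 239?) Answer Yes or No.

Yes

φ(239) = 239 − 1 = 238 = 2 · 7 · 17.
Test 47^(238/q) mod 239 for each prime factor q of 238:
47^119 ≡ 238 (mod 239)  [q = 2: ≢ 1 ✓]
47^34 ≡ 24 (mod 239)  [q = 7: ≢ 1 ✓]
47^14 ≡ 71 (mod 239)  [q = 17: ≢ 1 ✓]
Every test exponent gives a nontrivial residue, hence 47 generates the full group.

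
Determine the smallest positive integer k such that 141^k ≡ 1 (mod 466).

The order of 141 must divide φ(466) = φ(2)·φ(233) = 1·232 = 232 = 2^3 · 29.
Divisors of 232: 1, 2, 4, 8, 29, 58, 116, 232.
Test each divisor d:
141^1 ≡ 141
141^2 ≡ 309
141^4 ≡ 417
141^8 ≡ 71
141^29 ≡ 465
141^58 ≡ 1
So ord_466(141) = 58.

58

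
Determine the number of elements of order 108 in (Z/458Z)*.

0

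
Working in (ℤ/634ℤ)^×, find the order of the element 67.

ord(67) | φ(634) = φ(2)·φ(317) = 1·316 = 316 = 2^2 · 79.
Divisors of 316: 1, 2, 4, 79, 158, 316.
Compute 67^d (mod 634) for the divisors d until we hit 1:
67^1 ≡ 67
67^2 ≡ 51
67^4 ≡ 65
67^79 ≡ 1
So ord_634(67) = 79.

79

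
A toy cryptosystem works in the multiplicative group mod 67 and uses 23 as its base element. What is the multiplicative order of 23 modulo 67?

33

ord(23) | φ(67) = 67 − 1 = 66 = 2 · 3 · 11.
Divisors of 66: 1, 2, 3, 6, 11, 22, 33, 66.
Compute 23^d (mod 67) for the divisors d until we hit 1:
23^1 ≡ 23 (mod 67)
23^2 ≡ 60 (mod 67)
23^3 ≡ 40 (mod 67)
23^6 ≡ 59 (mod 67)
23^11 ≡ 29 (mod 67)
23^22 ≡ 37 (mod 67)
23^33 ≡ 1 (mod 67) ✓
Hence ord(23) = 33.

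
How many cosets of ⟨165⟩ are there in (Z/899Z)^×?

8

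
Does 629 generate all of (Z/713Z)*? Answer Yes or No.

No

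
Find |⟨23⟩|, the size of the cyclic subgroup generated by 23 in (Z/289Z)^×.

The order of 23 must divide φ(289) = φ(17^2) = 17·(17−1) = 272 = 2^4 · 17.
Divisors of 272: 1, 2, 4, 8, 16, 17, 34, 68, 136, 272.
Check 23^d mod 289 for each divisor in increasing order:
23^1 ≡ 23 (mod 289)
23^2 ≡ 240 (mod 289)
23^4 ≡ 89 (mod 289)
23^8 ≡ 118 (mod 289)
23^16 ≡ 52 (mod 289)
23^17 ≡ 40 (mod 289)
23^34 ≡ 155 (mod 289)
23^68 ≡ 38 (mod 289)
23^136 ≡ 288 (mod 289)
23^272 ≡ 1 (mod 289) ✓
The smallest such exponent is 272, so the order of 23 is 272.

272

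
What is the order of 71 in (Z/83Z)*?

82

Since 71 ∈ (Z/83Z)^×, its order divides φ(83) = 83 − 1 = 82 = 2 · 41.
Divisors of 82: 1, 2, 41, 82.
Test each divisor d:
71^1 ≡ 71 (mod 83)
71^2 ≡ 61 (mod 83)
71^41 ≡ 82 (mod 83)
71^82 ≡ 1 (mod 83) ✓
Hence ord(71) = 82.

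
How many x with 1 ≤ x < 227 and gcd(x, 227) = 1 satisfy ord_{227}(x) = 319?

0

φ(227) = 227 − 1 = 226 = 2 · 113.
(Z/227Z)^× is cyclic (|G| = 226); a cyclic group of order m has exactly φ(d) elements of each order d | m, and none otherwise.
319 does not divide 226, so no element of (Z/227Z)^× has order 319.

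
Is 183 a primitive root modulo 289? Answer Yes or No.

No

φ(289) = φ(17^2) = 17·(17−1) = 272 = 2^4 · 17.
An element g generates (Z/289Z)^× iff g^(272/q) ≢ 1 (mod 289) for each prime q ∈ {2, 17}.
183^136 ≡ 1 (mod 289)  [q = 2: ≡ 1 ✗]
183^16 ≡ 273 (mod 289)  [q = 17: ≢ 1 ✓]
Since 183^136 ≡ 1, the order of 183 divides 136 < 272, so 183 is not a primitive root.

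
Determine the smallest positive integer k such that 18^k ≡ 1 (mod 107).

By Lagrange's theorem, ord_107(18) divides φ(107) = 107 − 1 = 106 = 2 · 53.
Divisors of 106: 1, 2, 53, 106.
Evaluate successive powers at the divisors of 106:
18^1 ≡ 18 (mod 107)
18^2 ≡ 3 (mod 107)
18^53 ≡ 106 (mod 107)
18^106 ≡ 1 (mod 107) ✓
So ord_107(18) = 106.

106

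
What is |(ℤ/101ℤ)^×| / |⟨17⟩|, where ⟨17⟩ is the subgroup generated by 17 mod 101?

10

Since 17 ∈ (Z/101Z)^×, its order divides φ(101) = 101 − 1 = 100 = 2^2 · 5^2.
Divisors of 100: 1, 2, 4, 5, 10, 20, 25, 50, 100.
Evaluate successive powers at the divisors of 100:
17^1 ≡ 17
17^2 ≡ 87
17^4 ≡ 95
17^5 ≡ 100
17^10 ≡ 1
Thus |⟨17⟩| = ord(17) = 10.
[(Z/101Z)^× : ⟨17⟩] = 100/10 = 10.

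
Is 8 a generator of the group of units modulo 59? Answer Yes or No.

Yes

φ(59) = 59 − 1 = 58 = 2 · 29.
8 is a primitive root mod 59 iff 8^(φ(59)/q) ≢ 1 for every prime q | φ(59), i.e. q ∈ {2, 29}.
8^29 ≡ 58 (mod 59)  [q = 2: ≢ 1 ✓]
8^2 ≡ 5 (mod 59)  [q = 29: ≢ 1 ✓]
All checks pass, so 8 has order 58 and is a primitive root modulo 59.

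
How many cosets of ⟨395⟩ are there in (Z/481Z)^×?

12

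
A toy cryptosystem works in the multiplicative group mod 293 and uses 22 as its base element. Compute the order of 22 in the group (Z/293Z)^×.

By Lagrange's theorem, ord_293(22) divides φ(293) = 293 − 1 = 292 = 2^2 · 73.
Divisors of 292: 1, 2, 4, 73, 146, 292.
Compute 22^d (mod 293) for the divisors d until we hit 1:
22^1 ≡ 22
22^2 ≡ 191
22^4 ≡ 149
22^73 ≡ 1
Hence ord(22) = 73.

73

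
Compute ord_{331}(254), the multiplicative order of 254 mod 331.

Since 254 ∈ (Z/331Z)^×, its order divides φ(331) = 331 − 1 = 330 = 2 · 3 · 5 · 11.
Divisors of 330: 1, 2, 3, 5, 6, 10, 11, 15, 22, 30, 33, 55, 66, 110, 165, 330.
Compute 254^d (mod 331) for the divisors d until we hit 1:
254^1 ≡ 254
254^2 ≡ 302
254^3 ≡ 247
254^5 ≡ 119
254^6 ≡ 105
254^10 ≡ 259
254^11 ≡ 248
254^15 ≡ 38
254^22 ≡ 269
254^30 ≡ 120
254^33 ≡ 181
254^55 ≡ 32
254^66 ≡ 323
254^110 ≡ 31
254^165 ≡ 330
254^330 ≡ 1
Hence ord(254) = 330.

330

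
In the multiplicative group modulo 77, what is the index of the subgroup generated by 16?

ord(16) | φ(77) = φ(7·11) = (7−1)·(11−1) = 6·10 = 60 = 2^2 · 3 · 5.
Divisors of 60: 1, 2, 3, 4, 5, 6, 10, 12, 15, 20, 30, 60.
Evaluate successive powers at the divisors of 60:
16^1 ≡ 16 (mod 77)
16^2 ≡ 25 (mod 77)
16^3 ≡ 15 (mod 77)
16^4 ≡ 9 (mod 77)
16^5 ≡ 67 (mod 77)
16^6 ≡ 71 (mod 77)
16^10 ≡ 23 (mod 77)
16^12 ≡ 36 (mod 77)
16^15 ≡ 1 (mod 77) ✓
So ord_77(16) = 15, hence |⟨16⟩| = 15.
Index = |(Z/77Z)^×| / |⟨16⟩| = 60 / 15 = 4.

4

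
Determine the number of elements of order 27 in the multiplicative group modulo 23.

φ(23) = 23 − 1 = 22 = 2 · 11.
(Z/23Z)^× is cyclic (|G| = 22); a cyclic group of order m has exactly φ(d) elements of each order d | m, and none otherwise.
Here 22 is not a multiple of 27, so there are no elements of order 27.

0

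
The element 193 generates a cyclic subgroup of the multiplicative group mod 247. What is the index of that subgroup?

Since 193 ∈ (Z/247Z)^×, its order divides φ(247) = φ(13·19) = (13−1)·(19−1) = 12·18 = 216 = 2^3 · 3^3.
Divisors of 216: 1, 2, 3, 4, 6, 8, 9, 12, 18, 24, 27, 36, 54, 72, 108, 216.
Evaluate successive powers at the divisors of 216:
193^1 ≡ 193
193^2 ≡ 199
193^3 ≡ 122
193^4 ≡ 81
193^6 ≡ 64
193^8 ≡ 139
193^9 ≡ 151
193^12 ≡ 144
193^18 ≡ 77
193^24 ≡ 235
193^27 ≡ 18
193^36 ≡ 1
The order of 193 is 36, so the subgroup it generates has 36 elements.
The index is φ(247) / ord(193) = 216 / 36 = 6.

6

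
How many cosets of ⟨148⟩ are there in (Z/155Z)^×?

ord(148) | φ(155) = φ(5·31) = (5−1)·(31−1) = 4·30 = 120 = 2^3 · 3 · 5.
Divisors of 120: 1, 2, 3, 4, 5, 6, 8, 10, 12, 15, 20, 24, 30, 40, 60, 120.
Compute 148^d (mod 155) for the divisors d until we hit 1:
148^1 ≡ 148
148^2 ≡ 49
148^3 ≡ 122
148^4 ≡ 76
148^5 ≡ 88
148^6 ≡ 4
148^8 ≡ 41
148^10 ≡ 149
148^12 ≡ 16
148^15 ≡ 92
148^20 ≡ 36
148^24 ≡ 101
148^30 ≡ 94
148^40 ≡ 56
148^60 ≡ 1
The order of 148 is 60, so the subgroup it generates has 60 elements.
The index is φ(155) / ord(148) = 120 / 60 = 2.

2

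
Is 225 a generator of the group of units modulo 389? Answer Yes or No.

No

φ(389) = 389 − 1 = 388 = 2^2 · 97.
Test 225^(388/q) mod 389 for each prime factor q of 388:
225^194 ≡ 1 (mod 389)  [q = 2: ≡ 1 ✗]
225^4 ≡ 302 (mod 389)  [q = 97: ≢ 1 ✓]
The check at q = 2 fails, so 225 generates a proper subgroup.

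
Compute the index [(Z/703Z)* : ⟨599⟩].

By Lagrange's theorem, ord_703(599) divides φ(703) = φ(19·37) = (19−1)·(37−1) = 18·36 = 648 = 2^3 · 3^4.
Divisors of 648: 1, 2, 3, 4, 6, 8, 9, 12, 18, 24, 27, 36, 54, 72, 81, 108, 162, 216, 324, 648.
Compute 599^d (mod 703) for the divisors d until we hit 1:
599^1 ≡ 599 (mod 703)
599^2 ≡ 271 (mod 703)
599^3 ≡ 639 (mod 703)
599^4 ≡ 329 (mod 703)
599^6 ≡ 581 (mod 703)
599^8 ≡ 682 (mod 703)
599^9 ≡ 75 (mod 703)
599^12 ≡ 121 (mod 703)
599^18 ≡ 1 (mod 703) ✓
So ord_703(599) = 18, hence |⟨599⟩| = 18.
Index = |(Z/703Z)^×| / |⟨599⟩| = 648 / 18 = 36.

36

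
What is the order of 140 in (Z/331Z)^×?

330

By Lagrange's theorem, ord_331(140) divides φ(331) = 331 − 1 = 330 = 2 · 3 · 5 · 11.
Divisors of 330: 1, 2, 3, 5, 6, 10, 11, 15, 22, 30, 33, 55, 66, 110, 165, 330.
Evaluate successive powers at the divisors of 330:
140^1 ≡ 140
140^2 ≡ 71
140^3 ≡ 10
140^5 ≡ 48
140^6 ≡ 100
140^10 ≡ 318
140^11 ≡ 166
140^15 ≡ 38
140^22 ≡ 83
140^30 ≡ 120
140^33 ≡ 207
140^55 ≡ 300
140^66 ≡ 150
140^110 ≡ 299
140^165 ≡ 330
140^330 ≡ 1
Therefore the multiplicative order of 140 modulo 331 is 330.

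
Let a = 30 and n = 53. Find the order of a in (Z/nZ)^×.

4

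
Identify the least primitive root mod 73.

5

φ(73) = 73 − 1 = 72 = 2^3 · 3^2.
g is a primitive root iff g^(72/q) ≢ 1 (mod 73) for each prime q ∈ {2, 3}.
g = 2: 2^36 ≡ 1 — hits 1, so not a primitive root.
g = 3: 3^36 ≡ 1 — hits 1, so not a primitive root.
g = 4: 4^36 ≡ 1 — hits 1, so not a primitive root.
g = 5: 5^36 ≡ 72; 5^24 ≡ 8 — none is 1, so 5 is a primitive root.
Hence the least primitive root of 73 is 5.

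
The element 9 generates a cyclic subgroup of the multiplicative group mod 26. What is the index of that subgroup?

ord(9) | φ(26) = φ(2)·φ(13) = 1·12 = 12 = 2^2 · 3.
Divisors of 12: 1, 2, 3, 4, 6, 12.
Evaluate successive powers at the divisors of 12:
9^1 ≡ 9
9^2 ≡ 3
9^3 ≡ 1
The order of 9 is 3, so the subgroup it generates has 3 elements.
[(Z/26Z)^× : ⟨9⟩] = 12/3 = 4.

4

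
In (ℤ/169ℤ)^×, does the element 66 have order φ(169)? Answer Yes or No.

φ(169) = φ(13^2) = 13·(13−1) = 156 = 2^2 · 3 · 13.
An element g generates (Z/169Z)^× iff g^(156/q) ≢ 1 (mod 169) for each prime q ∈ {2, 3, 13}.
66^78 ≡ 1 (mod 169)  [q = 2: ≡ 1 ✗]
66^52 ≡ 1 (mod 169)  [q = 3: ≡ 1 ✗]
66^12 ≡ 105 (mod 169)  [q = 13: ≢ 1 ✓]
The check at q = 2 fails, so 66 generates a proper subgroup.

No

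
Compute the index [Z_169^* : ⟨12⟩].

By Lagrange's theorem, ord_169(12) divides φ(169) = φ(13^2) = 13·(13−1) = 156 = 2^2 · 3 · 13.
Divisors of 156: 1, 2, 3, 4, 6, 12, 13, 26, 39, 52, 78, 156.
Check 12^d mod 169 for each divisor in increasing order:
12^1 ≡ 12 (mod 169)
12^2 ≡ 144 (mod 169)
12^3 ≡ 38 (mod 169)
12^4 ≡ 118 (mod 169)
12^6 ≡ 92 (mod 169)
12^12 ≡ 14 (mod 169)
12^13 ≡ 168 (mod 169)
12^26 ≡ 1 (mod 169) ✓
Thus |⟨12⟩| = ord(12) = 26.
[(Z/169Z)^× : ⟨12⟩] = 156/26 = 6.

6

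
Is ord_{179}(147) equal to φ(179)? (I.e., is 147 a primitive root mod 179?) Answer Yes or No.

No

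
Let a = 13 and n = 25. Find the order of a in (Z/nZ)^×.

20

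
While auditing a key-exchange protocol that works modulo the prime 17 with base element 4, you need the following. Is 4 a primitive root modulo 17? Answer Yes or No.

No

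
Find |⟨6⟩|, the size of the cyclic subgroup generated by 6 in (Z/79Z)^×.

By Lagrange's theorem, ord_79(6) divides φ(79) = 79 − 1 = 78 = 2 · 3 · 13.
Divisors of 78: 1, 2, 3, 6, 13, 26, 39, 78.
Test each divisor d:
6^1 ≡ 6 (mod 79)
6^2 ≡ 36 (mod 79)
6^3 ≡ 58 (mod 79)
6^6 ≡ 46 (mod 79)
6^13 ≡ 56 (mod 79)
6^26 ≡ 55 (mod 79)
6^39 ≡ 78 (mod 79)
6^78 ≡ 1 (mod 79) ✓
So ord_79(6) = 78.

78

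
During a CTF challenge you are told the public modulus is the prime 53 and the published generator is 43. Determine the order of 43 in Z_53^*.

26

By Lagrange's theorem, ord_53(43) divides φ(53) = 53 − 1 = 52 = 2^2 · 13.
Divisors of 52: 1, 2, 4, 13, 26, 52.
Evaluate successive powers at the divisors of 52:
43^1 ≡ 43 (mod 53)
43^2 ≡ 47 (mod 53)
43^4 ≡ 36 (mod 53)
43^13 ≡ 52 (mod 53)
43^26 ≡ 1 (mod 53) ✓
So ord_53(43) = 26.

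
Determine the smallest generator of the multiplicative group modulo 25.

2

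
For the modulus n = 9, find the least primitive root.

2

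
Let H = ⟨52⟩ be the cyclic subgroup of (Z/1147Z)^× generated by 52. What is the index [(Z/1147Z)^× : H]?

6

Since 52 ∈ (Z/1147Z)^×, its order divides φ(1147) = φ(31·37) = (31−1)·(37−1) = 30·36 = 1080 = 2^3 · 3^3 · 5.
Divisors of 1080: 1, 2, 3, 4, 5, 6, 8, 9, 10, 12, 15, 18, 20, 24, 27, 30, 36, 40, 45, 54, 60, 72, 90, 108, 120, 135, 180, 216, 270, 360, 540, 1080.
Compute 52^d (mod 1147) for the divisors d until we hit 1:
52^1 ≡ 52 (mod 1147)
52^2 ≡ 410 (mod 1147)
52^3 ≡ 674 (mod 1147)
52^4 ≡ 638 (mod 1147)
52^5 ≡ 1060 (mod 1147)
52^6 ≡ 64 (mod 1147)
52^8 ≡ 1006 (mod 1147)
52^9 ≡ 697 (mod 1147)
52^10 ≡ 687 (mod 1147)
52^12 ≡ 655 (mod 1147)
52^15 ≡ 1022 (mod 1147)
52^18 ≡ 628 (mod 1147)
52^20 ≡ 552 (mod 1147)
52^24 ≡ 47 (mod 1147)
52^27 ≡ 709 (mod 1147)
52^30 ≡ 714 (mod 1147)
52^36 ≡ 963 (mod 1147)
52^40 ≡ 749 (mod 1147)
52^45 ≡ 216 (mod 1147)
52^54 ≡ 295 (mod 1147)
52^60 ≡ 528 (mod 1147)
52^72 ≡ 593 (mod 1147)
52^90 ≡ 776 (mod 1147)
52^108 ≡ 1000 (mod 1147)
52^120 ≡ 63 (mod 1147)
52^135 ≡ 154 (mod 1147)
52^180 ≡ 1 (mod 1147) ✓
Thus |⟨52⟩| = ord(52) = 180.
Index = |(Z/1147Z)^×| / |⟨52⟩| = 1080 / 180 = 6.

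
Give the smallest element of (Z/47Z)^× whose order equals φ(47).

5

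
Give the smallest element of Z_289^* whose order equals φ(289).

3

φ(289) = φ(17^2) = 17·(17−1) = 272 = 2^4 · 17.
Test candidates g = 2, 3, … against the prime factors q ∈ {2, 17} of φ(289): g is a generator iff g^(272/q) ≢ 1 for every such q.
g = 2: 2^136 ≡ 1 — hits 1, so not a primitive root.
g = 3: 3^136 ≡ 288; 3^16 ≡ 171 — none is 1, so 3 is a primitive root.
Hence the least primitive root of 289 is 3.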